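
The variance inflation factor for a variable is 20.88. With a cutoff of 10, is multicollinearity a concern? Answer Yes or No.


Compare VIF = 20.88 to the threshold of 10.
20.88 >= 10, so the answer is Yes.

Yes


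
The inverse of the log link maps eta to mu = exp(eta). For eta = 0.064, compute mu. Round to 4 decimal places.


mu = exp(eta) = exp(0.064).
= 1.0661.

1.0661


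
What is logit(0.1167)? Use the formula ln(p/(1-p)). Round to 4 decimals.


The odds are p/(1-p) = 0.1167 / 0.8833 = 0.1321.
logit(p) = ln(0.1321) = -2.0241.

-2.0241


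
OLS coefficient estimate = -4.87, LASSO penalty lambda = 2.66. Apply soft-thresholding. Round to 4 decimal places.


|beta_OLS| = 4.87.
lambda = 2.66.
Since |beta| > lambda, coefficient = sign(beta)*(|beta| - lambda) = -2.2100.
Result = -2.2100.

-2.2100


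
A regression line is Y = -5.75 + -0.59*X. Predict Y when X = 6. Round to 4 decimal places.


Predicted value:
Y = -5.75 + (-0.59)(6) = -5.75 + -3.5400 = -9.2900.

-9.2900


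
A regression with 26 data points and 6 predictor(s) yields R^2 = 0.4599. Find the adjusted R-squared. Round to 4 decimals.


Plug in: Adj R^2 = 1 - (1 - 0.4599) * 25/19.
= 1 - 0.5401 * 25/19
= 1 - 13.5025 / 19
= 1 - 0.7107 = 0.2893.

0.2893


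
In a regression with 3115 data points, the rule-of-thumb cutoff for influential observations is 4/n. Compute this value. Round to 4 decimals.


Using the rule of thumb:
Threshold = 4 / 3115 = 0.0013.

0.0013


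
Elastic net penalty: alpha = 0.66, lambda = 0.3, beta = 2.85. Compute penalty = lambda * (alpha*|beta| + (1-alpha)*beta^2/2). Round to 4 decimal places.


alpha * |beta| = 0.66 * 2.85 = 1.8810.
(1-alpha) * beta^2/2 = 0.34 * 8.1225/2 = 1.3808.
Total = 0.3 * (1.8810 + 1.3808) = 0.9785.

0.9785


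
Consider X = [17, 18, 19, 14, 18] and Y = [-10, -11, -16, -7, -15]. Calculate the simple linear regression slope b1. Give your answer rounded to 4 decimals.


First compute the means: xbar = 17.2000, ybar = -11.8000.
Then S_xx = sum((xi - xbar)^2) = 14.8000.
S_xy = sum((xi - xbar)(yi - ybar)) = -25.2000.
b1 = S_xy / S_xx = -25.2000 / 14.8000 = -1.7027.

-1.7027


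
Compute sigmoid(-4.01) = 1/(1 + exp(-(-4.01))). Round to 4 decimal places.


Compute exp(4.0100) = 55.1469.
Sigmoid = 1 / (1 + 55.1469) = 1 / 56.1469 = 0.0178.

0.0178


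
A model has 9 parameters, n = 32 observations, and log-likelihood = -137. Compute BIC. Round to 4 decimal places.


Compute k*ln(n) = 9*ln(32) = 9*3.465736 = 31.191624.
Then -2*loglik = 274.
BIC = 31.191624 + 274 = 305.191624, which rounds to 305.1916.

305.1916


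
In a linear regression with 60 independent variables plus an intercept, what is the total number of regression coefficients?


Including the intercept, the model has 60 predictor coefficients + 1 intercept.
Total = 61.

61


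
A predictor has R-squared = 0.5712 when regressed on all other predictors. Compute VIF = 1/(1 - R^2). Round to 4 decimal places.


VIF = 1 / (1 - 0.5712).
= 1 / 0.4288 = 2.3321.

2.3321


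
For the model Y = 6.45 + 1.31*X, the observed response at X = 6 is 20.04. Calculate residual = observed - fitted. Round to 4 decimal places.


Predicted = 6.45 + 1.31 * 6 = 14.3100.
Residual = 20.04 - 14.3100 = 5.7300.

5.7300


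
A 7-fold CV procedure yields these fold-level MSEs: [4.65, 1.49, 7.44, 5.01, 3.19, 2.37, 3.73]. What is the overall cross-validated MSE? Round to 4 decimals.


Sum of fold MSEs = 27.8800.
Average = 27.8800 / 7 = 3.9829.

3.9829


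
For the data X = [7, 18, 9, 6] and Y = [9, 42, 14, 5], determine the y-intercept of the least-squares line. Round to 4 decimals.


The slope is b1 = 3.0556.
Sample means are xbar = 10.0000 and ybar = 17.5000.
Intercept: b0 = 17.5000 - (3.0556)(10.0000) = -13.0556.

-13.0556


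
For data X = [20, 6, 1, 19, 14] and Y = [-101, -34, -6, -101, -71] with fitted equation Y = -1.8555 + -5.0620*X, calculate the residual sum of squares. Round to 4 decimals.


Compute predicted values, then residuals = yi - yhat_i.
Residuals: [2.0955, -1.7725, 0.9175, -2.9665, 1.7235].
SSres = sum(residual^2) = 20.1453.

20.1453


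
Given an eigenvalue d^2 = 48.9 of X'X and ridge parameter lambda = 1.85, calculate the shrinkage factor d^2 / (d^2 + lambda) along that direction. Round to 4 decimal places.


Denominator = d^2 + lambda = 48.9 + 1.85 = 50.7500.
Shrinkage = 48.9 / 50.7500 = 0.9635.

0.9635


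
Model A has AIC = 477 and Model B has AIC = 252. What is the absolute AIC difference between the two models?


|AIC_A - AIC_B| = |477 - 252| = 225.
Model B is preferred (lower AIC).

225


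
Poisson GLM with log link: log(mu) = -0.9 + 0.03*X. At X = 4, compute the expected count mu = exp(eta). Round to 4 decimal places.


eta = -0.9 + 0.03 * 4 = -0.7800.
mu = exp(-0.7800) = 0.4584.

0.4584


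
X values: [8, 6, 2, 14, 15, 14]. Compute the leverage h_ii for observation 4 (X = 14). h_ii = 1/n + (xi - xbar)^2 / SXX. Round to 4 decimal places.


Mean of X: xbar = 9.8333.
SXX = 140.8333.
For X = 14: h = 1/6 + (14 - 9.8333)^2/140.8333 = 0.2899.

0.2899


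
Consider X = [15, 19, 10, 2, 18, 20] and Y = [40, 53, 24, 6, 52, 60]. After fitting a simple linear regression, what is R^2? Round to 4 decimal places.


Fit the OLS line: b0 = -2.3039, b1 = 2.9622.
SSres = 32.4930.
SStot = 2120.8333.
R^2 = 1 - 32.4930/2120.8333 = 0.9847.

0.9847


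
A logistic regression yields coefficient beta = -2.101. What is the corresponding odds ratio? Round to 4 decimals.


The odds ratio is computed as:
OR = e^(-2.101) = 0.1223.

0.1223


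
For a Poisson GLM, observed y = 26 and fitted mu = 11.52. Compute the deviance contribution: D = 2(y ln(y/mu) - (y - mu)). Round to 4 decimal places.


Compute y*ln(y/mu) = 26*ln(26/11.52) = 26*0.814012 = 21.164312.
y - mu = 14.48.
D = 2*(21.164312 - (14.48)) = 13.368624, which rounds to 13.3686.

13.3686


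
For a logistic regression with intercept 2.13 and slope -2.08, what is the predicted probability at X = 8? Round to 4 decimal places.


Linear predictor: z = 2.13 + -2.08 * 8 = -14.5100.
P = 1/(1 + exp(14.5100)) = 1/(1 + 2002686.3254) = 0.0000.

0.0000


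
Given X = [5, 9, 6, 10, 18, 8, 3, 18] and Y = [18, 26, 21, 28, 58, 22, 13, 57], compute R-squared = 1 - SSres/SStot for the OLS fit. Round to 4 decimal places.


The fitted line is Y = 1.0445 + 3.0473*X.
SSres = 49.5031, SStot = 2109.8750.
R^2 = 1 - SSres/SStot = 0.9765.

0.9765


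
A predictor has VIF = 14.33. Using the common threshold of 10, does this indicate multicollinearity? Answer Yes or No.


Check: VIF = 14.33 vs threshold = 10.
Since 14.33 >= 10, the answer is Yes.

Yes


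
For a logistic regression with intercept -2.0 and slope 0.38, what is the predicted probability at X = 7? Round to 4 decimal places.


Linear predictor: z = -2.0 + 0.38 * 7 = 0.6600.
P = 1/(1 + exp(-0.6600)) = 1/(1 + 0.5169) = 0.6593.

0.6593


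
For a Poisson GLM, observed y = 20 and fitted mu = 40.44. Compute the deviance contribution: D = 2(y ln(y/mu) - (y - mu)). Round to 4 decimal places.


y/mu = 20/40.44 = 0.494560 (approx.), and ln(20/40.44) = -0.704087.
y * ln(y/mu) = 20 * -0.704087 = -14.081740.
y - mu = -20.44.
D = 2 * (-14.081740 - -20.44) = 12.716520, which rounds to 12.7165.

12.7165


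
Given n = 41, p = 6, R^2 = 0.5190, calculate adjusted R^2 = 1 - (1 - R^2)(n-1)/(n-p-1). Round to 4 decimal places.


Adjusted R^2 = 1 - (1 - R^2) * (n-1)/(n-p-1).
(1 - R^2) = 0.4810.
(n-1)/(n-p-1) = 40/34.
(1 - R^2) * (n-1) = 0.4810 * 40 = 19.2400.
Divide by (n-p-1): 19.2400 / 34 = 0.5659.
Adj R^2 = 1 - 0.5659 = 0.4341.

0.4341


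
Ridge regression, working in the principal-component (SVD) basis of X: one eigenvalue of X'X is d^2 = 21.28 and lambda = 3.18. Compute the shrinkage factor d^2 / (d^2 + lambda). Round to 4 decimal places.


d^2 + lambda = 21.28 + 3.18 = 24.4600.
Shrinkage factor = 21.28/24.4600 = 0.8700.

0.8700


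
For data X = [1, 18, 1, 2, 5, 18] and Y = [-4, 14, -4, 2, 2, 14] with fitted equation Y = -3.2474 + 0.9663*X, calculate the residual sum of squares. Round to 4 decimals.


Compute predicted values, then residuals = yi - yhat_i.
Residuals: [-1.7189, -0.1460, -1.7189, 3.3148, 0.4159, -0.1460].
SSres = sum(residual^2) = 17.1127.

17.1127


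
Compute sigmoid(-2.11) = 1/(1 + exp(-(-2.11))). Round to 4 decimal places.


Compute exp(2.1100) = 8.2482.
Sigmoid = 1 / (1 + 8.2482) = 1 / 9.2482 = 0.1081.

0.1081


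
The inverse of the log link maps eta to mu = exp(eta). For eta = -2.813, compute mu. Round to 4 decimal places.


Apply the inverse link:
mu = e^-2.813 = 0.0600.

0.0600


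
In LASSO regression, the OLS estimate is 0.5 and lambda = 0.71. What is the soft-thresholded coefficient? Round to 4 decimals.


Absolute value: |0.5| = 0.5.
Compare to lambda = 0.71.
Since |beta| <= lambda, the coefficient is set to 0.

0.0000


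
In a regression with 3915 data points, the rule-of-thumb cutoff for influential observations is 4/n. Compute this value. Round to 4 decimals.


The threshold is 4/n.
4/3915 = 0.0010.

0.0010


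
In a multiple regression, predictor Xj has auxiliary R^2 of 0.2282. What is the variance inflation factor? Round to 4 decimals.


Denominator: 1 - 0.2282 = 0.7718.
VIF = 1 / 0.7718 = 1.2957.

1.2957


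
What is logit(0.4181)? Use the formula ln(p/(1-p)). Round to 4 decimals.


1 - p = 0.5819.
p/(1-p) = 0.7185.
logit = ln(0.7185) = -0.3306.

-0.3306


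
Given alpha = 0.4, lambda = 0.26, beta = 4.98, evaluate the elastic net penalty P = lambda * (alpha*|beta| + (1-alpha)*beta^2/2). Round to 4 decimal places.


Compute:
L1 = 0.4 * 4.98 = 1.9920.
L2 = 0.6 * 4.98^2 / 2 = 7.4401.
Penalty = 0.26 * (1.9920 + 7.4401) = 2.4524.

2.4524


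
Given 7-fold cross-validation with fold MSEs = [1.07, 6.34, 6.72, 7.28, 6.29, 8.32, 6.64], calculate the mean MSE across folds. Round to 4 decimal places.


Sum of fold MSEs = 42.6600.
Average = 42.6600 / 7 = 6.0943.

6.0943


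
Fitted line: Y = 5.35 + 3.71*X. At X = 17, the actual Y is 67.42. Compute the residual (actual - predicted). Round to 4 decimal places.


Fitted value at X = 17 is yhat = 5.35 + 3.71*17 = 68.4200.
Residual = 67.42 - 68.4200 = -1.0000.

-1.0000


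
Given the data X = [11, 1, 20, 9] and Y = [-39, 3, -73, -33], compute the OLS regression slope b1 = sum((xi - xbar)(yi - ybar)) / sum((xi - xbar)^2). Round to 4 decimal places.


Calculate xbar = 10.2500, ybar = -35.5000.
S_xx = 182.7500, S_xy = -727.5000.
Using b1 = S_xy / S_xx = -727.5000 / 182.7500, we get b1 = -3.9808.

-3.9808


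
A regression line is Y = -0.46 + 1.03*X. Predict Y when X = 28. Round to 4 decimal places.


Plug X = 28 into Y = -0.46 + 1.03*X:
Y = -0.46 + 28.8400 = 28.3800.

28.3800


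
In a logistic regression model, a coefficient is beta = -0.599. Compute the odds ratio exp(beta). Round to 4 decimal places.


Odds ratio = exp(beta) = exp(-0.599).
= 0.5494.

0.5494


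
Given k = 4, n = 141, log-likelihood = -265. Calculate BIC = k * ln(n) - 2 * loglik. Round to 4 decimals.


k * ln(n) = 4 * ln(141) = 4 * 4.948760 = 19.795040.
-2 * loglik = -2 * (-265) = 530.
BIC = 19.795040 + 530 = 549.795040, which rounds to 549.7950.

549.7950


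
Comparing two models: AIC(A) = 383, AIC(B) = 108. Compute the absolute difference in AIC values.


|AIC_A - AIC_B| = |383 - 108| = 275.
Model B is preferred (lower AIC).

275


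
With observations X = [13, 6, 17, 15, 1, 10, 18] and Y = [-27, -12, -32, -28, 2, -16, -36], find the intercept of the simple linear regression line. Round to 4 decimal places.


First find the slope: b1 = -2.1337.
Means: xbar = 11.4286, ybar = -21.2857.
b0 = ybar - b1 * xbar = -21.2857 - -2.1337 * 11.4286 = 3.0995.

3.0995


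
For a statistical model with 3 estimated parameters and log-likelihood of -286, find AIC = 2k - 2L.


AIC = 2k - 2*loglik = 2(3) - 2(-286).
= 6 + 572 = 578.

578


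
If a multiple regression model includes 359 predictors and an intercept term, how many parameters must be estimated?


Each predictor gets one coefficient, plus one intercept.
Total parameters = 359 + 1 = 360.

360


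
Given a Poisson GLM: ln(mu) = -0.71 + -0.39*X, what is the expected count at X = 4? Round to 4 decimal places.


eta = -0.71 + -0.39 * 4 = -2.2700.
mu = exp(-2.2700) = 0.1033.

0.1033


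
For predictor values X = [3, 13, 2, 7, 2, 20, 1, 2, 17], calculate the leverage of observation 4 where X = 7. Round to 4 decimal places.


n = 9, xbar = 7.4444.
SXX = sum((xi - xbar)^2) = 430.2222.
h = 1/9 + (7 - 7.4444)^2 / 430.2222 = 0.1116.

0.1116


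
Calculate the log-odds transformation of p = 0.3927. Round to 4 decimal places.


1 - p = 0.6073.
p/(1-p) = 0.6466.
logit = ln(0.6466) = -0.4360.

-0.4360


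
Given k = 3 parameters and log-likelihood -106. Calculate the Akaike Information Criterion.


AIC = 2*3 - 2*(-106).
= 6 + 212 = 218.

218


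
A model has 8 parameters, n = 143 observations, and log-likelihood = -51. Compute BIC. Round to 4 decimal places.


k * ln(n) = 8 * ln(143) = 8 * 4.962845 = 39.702760.
-2 * loglik = -2 * (-51) = 102.
BIC = 39.702760 + 102 = 141.702760, which rounds to 141.7028.

141.7028


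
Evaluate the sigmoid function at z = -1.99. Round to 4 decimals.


First, exp(1.9900) = 7.3155.
Then sigma(z) = 1/(1 + 7.3155) = 0.1203.

0.1203


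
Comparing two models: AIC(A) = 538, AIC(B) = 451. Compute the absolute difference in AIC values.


|AIC_A - AIC_B| = |538 - 451| = 87.
Model B is preferred (lower AIC).

87


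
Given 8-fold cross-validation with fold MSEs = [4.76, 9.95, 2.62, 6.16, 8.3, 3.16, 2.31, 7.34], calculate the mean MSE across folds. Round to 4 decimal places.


Add all fold MSEs: 44.6000.
Divide by k = 8: 44.6000/8 = 5.5750.

5.5750


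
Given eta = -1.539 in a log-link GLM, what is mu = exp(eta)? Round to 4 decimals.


Apply the inverse link:
mu = e^-1.539 = 0.2146.

0.2146


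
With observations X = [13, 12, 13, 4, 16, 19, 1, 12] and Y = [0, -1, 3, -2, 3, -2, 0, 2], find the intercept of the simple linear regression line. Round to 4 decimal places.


First find the slope: b1 = 0.0778.
Means: xbar = 11.2500, ybar = 0.3750.
b0 = ybar - b1 * xbar = 0.3750 - 0.0778 * 11.2500 = -0.5000.

-0.5000


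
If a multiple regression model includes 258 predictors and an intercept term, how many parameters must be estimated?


Each predictor gets one coefficient, plus one intercept.
Total parameters = 258 + 1 = 259.

259


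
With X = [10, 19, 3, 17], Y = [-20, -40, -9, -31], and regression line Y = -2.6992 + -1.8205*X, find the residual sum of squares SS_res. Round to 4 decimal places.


For each point, residual = actual - predicted.
Residuals: [0.9042, -2.7113, -0.8393, 2.6477].
Sum of squared residuals = 15.8835.

15.8835


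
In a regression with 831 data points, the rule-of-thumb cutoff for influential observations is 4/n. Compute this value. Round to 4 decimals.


Cook's distance cutoff = 4/n = 4/831.
= 0.0048.

0.0048


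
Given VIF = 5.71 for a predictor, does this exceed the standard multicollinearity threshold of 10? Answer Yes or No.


Compare VIF = 5.71 to the threshold of 10.
5.71 < 10, so the answer is No.

No


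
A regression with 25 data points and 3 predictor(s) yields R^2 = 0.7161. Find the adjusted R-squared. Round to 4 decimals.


Adjusted R^2 = 1 - (1 - R^2) * (n-1)/(n-p-1).
(1 - R^2) = 0.2839.
(n-1)/(n-p-1) = 24/21.
(1 - R^2) * (n-1) = 0.2839 * 24 = 6.8136.
Divide by (n-p-1): 6.8136 / 21 = 0.3245.
Adj R^2 = 1 - 0.3245 = 0.6755.

0.6755


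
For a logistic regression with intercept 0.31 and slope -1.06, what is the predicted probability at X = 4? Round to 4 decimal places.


Compute z = 0.31 + (-1.06)(4) = -3.9300.
exp(-z) = 50.9070.
P = 1/(1 + 50.9070) = 0.0193.

0.0193


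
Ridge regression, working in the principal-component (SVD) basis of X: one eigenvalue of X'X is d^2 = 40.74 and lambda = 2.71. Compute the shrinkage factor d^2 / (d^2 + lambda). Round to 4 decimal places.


Denominator = d^2 + lambda = 40.74 + 2.71 = 43.4500.
Shrinkage = 40.74 / 43.4500 = 0.9376.

0.9376


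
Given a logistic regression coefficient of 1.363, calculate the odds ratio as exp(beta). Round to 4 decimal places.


The odds ratio is computed as:
OR = e^(1.363) = 3.9079.

3.9079


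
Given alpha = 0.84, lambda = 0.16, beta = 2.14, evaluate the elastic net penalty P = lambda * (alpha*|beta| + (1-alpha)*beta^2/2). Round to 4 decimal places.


L1 component = 0.84 * |2.14| = 1.7976.
L2 component = 0.16 * 2.14^2 / 2 = 0.3664.
Penalty = 0.16 * (1.7976 + 0.3664) = 0.16 * 2.1640 = 0.3462.

0.3462


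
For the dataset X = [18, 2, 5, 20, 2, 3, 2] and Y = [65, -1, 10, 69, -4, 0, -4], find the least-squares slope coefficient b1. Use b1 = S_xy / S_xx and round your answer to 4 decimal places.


First compute the means: xbar = 7.4286, ybar = 19.2857.
Then S_xx = sum((xi - xbar)^2) = 383.7143.
S_xy = sum((xi - xbar)(yi - ybar)) = 1579.1429.
b1 = S_xy / S_xx = 1579.1429 / 383.7143 = 4.1154.

4.1154


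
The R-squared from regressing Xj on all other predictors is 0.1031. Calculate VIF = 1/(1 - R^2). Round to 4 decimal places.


Using VIF = 1/(1 - R^2_j):
1 - 0.1031 = 0.8969.
VIF = 1.1150.

1.1150


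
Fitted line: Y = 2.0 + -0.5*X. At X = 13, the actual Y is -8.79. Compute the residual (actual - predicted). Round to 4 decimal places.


Predicted = 2.0 + -0.5 * 13 = -4.5000.
Residual = -8.79 - -4.5000 = -4.2900.

-4.2900


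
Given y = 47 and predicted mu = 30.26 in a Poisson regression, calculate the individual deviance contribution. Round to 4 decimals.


First: ln(47/30.26) = 0.440321.
Then: 47 * 0.440321 = 20.695087.
y - mu = 47 - 30.26 = 16.74.
D = 2(20.695087 - 16.74) = 7.910174, which rounds to 7.9102.

7.9102


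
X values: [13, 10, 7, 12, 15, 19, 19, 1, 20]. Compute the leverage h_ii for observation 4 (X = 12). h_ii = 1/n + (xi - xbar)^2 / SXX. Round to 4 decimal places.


Compute xbar = 12.8889 with n = 9 observations.
SXX = 314.8889.
Leverage = 1/9 + (12 - 12.8889)^2/314.8889 = 0.1136.

0.1136


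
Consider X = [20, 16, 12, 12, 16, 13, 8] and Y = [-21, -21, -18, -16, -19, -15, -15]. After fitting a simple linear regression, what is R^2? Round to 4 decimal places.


The fitted line is Y = -9.9260 + -0.5723*X.
SSres = 11.7492, SStot = 40.8571.
R^2 = 1 - SSres/SStot = 0.7124.

0.7124


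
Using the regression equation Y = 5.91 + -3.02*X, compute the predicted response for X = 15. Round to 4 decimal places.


Plug X = 15 into Y = 5.91 + -3.02*X:
Y = 5.91 + -45.3000 = -39.3900.

-39.3900


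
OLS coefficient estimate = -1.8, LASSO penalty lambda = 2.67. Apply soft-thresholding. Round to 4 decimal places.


|beta_OLS| = 1.8.
lambda = 2.67.
Since |beta| <= lambda, the coefficient is set to 0.
Result = 0.0000.

0.0000


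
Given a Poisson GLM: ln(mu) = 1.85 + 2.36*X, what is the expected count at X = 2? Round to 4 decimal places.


Linear predictor: eta = 1.85 + (2.36)(2) = 6.5700.
Expected count: mu = exp(6.5700) = 713.3698.

713.3698


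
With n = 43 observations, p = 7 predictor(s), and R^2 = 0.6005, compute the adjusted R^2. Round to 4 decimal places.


Adjusted R^2 = 1 - (1 - R^2) * (n-1)/(n-p-1).
(1 - R^2) = 0.3995.
(n-1)/(n-p-1) = 42/35.
(1 - R^2) * (n-1) = 0.3995 * 42 = 16.7790.
Divide by (n-p-1): 16.7790 / 35 = 0.4794.
Adj R^2 = 1 - 0.4794 = 0.5206.

0.5206


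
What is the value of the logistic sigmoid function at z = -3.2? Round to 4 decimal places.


exp(3.2000) = 24.5325.
1 + exp(-z) = 25.5325.
sigmoid = 1/25.5325 = 0.0392.

0.0392


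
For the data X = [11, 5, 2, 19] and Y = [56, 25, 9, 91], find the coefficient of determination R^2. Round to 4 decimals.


After computing the OLS fit (b0=0.6444, b1=4.8222):
SSres = 8.6667, SStot = 3932.7500.
R^2 = 1 - 8.6667/3932.7500 = 0.9978.

0.9978


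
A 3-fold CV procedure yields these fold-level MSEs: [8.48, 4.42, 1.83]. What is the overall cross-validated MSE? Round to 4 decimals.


Sum of fold MSEs = 14.7300.
Average = 14.7300 / 3 = 4.9100.

4.9100


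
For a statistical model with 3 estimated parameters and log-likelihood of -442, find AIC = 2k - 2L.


AIC = 2k - 2*loglik = 2(3) - 2(-442).
= 6 + 884 = 890.

890


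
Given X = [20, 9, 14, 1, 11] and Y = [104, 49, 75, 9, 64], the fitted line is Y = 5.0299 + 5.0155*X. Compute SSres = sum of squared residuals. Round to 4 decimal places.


Compute predicted values, then residuals = yi - yhat_i.
Residuals: [-1.3399, -1.1694, -0.2469, -1.0454, 3.7996].
SSres = sum(residual^2) = 18.7536.

18.7536


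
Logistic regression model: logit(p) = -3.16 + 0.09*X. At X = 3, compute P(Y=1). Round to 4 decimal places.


Compute z = -3.16 + (0.09)(3) = -2.8900.
exp(-z) = 17.9933.
P = 1/(1 + 17.9933) = 0.0527.

0.0527


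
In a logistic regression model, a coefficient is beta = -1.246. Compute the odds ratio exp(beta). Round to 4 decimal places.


The odds ratio is computed as:
OR = e^(-1.246) = 0.2877.

0.2877


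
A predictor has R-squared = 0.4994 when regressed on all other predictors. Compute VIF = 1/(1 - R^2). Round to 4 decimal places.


VIF = 1 / (1 - 0.4994).
= 1 / 0.5006 = 1.9976.

1.9976


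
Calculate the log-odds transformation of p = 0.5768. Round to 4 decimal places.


Compute the odds: 0.5768/0.4232 = 1.3629.
Take the natural log: ln(1.3629) = 0.3097.

0.3097


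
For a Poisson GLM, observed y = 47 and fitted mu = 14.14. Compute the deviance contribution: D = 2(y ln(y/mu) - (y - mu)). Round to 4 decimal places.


First: ln(47/14.14) = 1.201140.
Then: 47 * 1.201140 = 56.453580.
y - mu = 47 - 14.14 = 32.86.
D = 2(56.453580 - 32.86) = 47.187160, which rounds to 47.1872.

47.1872


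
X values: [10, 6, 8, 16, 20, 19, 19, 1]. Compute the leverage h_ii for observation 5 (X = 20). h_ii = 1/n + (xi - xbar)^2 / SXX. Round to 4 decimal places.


n = 8, xbar = 12.3750.
SXX = sum((xi - xbar)^2) = 353.8750.
h = 1/8 + (20 - 12.3750)^2 / 353.8750 = 0.2893.

0.2893


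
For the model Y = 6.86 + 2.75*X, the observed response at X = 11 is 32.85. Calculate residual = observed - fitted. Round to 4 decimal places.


Compute yhat = 6.86 + (2.75)(11) = 37.1100.
Residual = actual - predicted = 32.85 - 37.1100 = -4.2600.

-4.2600


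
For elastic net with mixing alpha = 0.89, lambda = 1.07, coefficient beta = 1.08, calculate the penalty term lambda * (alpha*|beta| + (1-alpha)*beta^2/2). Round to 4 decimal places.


alpha * |beta| = 0.89 * 1.08 = 0.9612.
(1-alpha) * beta^2/2 = 0.11 * 1.1664/2 = 0.0642.
Total = 1.07 * (0.9612 + 0.0642) = 1.0971.

1.0971


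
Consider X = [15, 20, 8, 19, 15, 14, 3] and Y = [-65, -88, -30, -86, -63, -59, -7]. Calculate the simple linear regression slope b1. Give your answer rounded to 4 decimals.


First compute the means: xbar = 13.4286, ybar = -56.8571.
Then S_xx = sum((xi - xbar)^2) = 217.7143.
S_xy = sum((xi - xbar)(yi - ybar)) = -1056.4286.
b1 = S_xy / S_xx = -1056.4286 / 217.7143 = -4.8524.

-4.8524


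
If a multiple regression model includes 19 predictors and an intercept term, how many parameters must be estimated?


Including the intercept, the model has 19 predictor coefficients + 1 intercept.
Total = 20.

20


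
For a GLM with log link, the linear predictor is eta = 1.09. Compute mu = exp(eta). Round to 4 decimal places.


The inverse log link gives:
mu = exp(1.09) = 2.9743.

2.9743


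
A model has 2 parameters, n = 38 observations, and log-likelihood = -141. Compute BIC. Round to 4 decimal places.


Compute k*ln(n) = 2*ln(38) = 2*3.637586 = 7.275172.
Then -2*loglik = 282.
BIC = 7.275172 + 282 = 289.275172, which rounds to 289.2752.

289.2752


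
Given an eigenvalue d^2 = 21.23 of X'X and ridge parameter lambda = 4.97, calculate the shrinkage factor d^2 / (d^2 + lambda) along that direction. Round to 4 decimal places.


Compute the denominator: 21.23 + 4.97 = 26.2000.
Shrinkage factor = 21.23 / 26.2000 = 0.8103.

0.8103


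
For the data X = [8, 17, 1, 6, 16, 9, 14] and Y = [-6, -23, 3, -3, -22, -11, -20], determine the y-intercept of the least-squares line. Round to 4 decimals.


The slope is b1 = -1.7415.
Sample means are xbar = 10.1429 and ybar = -11.7143.
Intercept: b0 = -11.7143 - (-1.7415)(10.1429) = 5.9500.

5.9500


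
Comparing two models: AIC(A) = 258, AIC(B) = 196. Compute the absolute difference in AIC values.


Compute |258 - 196| = 62.
Model B has the smaller AIC.

62


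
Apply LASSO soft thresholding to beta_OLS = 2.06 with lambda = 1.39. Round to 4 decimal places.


|beta_OLS| = 2.06.
lambda = 1.39.
Since |beta| > lambda, coefficient = sign(beta)*(|beta| - lambda) = 0.6700.
Result = 0.6700.

0.6700


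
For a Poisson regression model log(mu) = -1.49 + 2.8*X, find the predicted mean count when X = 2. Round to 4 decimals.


Linear predictor: eta = -1.49 + (2.8)(2) = 4.1100.
Expected count: mu = exp(4.1100) = 60.9467.

60.9467


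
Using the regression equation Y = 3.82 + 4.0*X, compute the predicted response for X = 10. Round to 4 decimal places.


Plug X = 10 into Y = 3.82 + 4.0*X:
Y = 3.82 + 40.0000 = 43.8200.

43.8200


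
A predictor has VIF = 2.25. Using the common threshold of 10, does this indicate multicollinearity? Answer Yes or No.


Compare VIF = 2.25 to the threshold of 10.
2.25 < 10, so the answer is No.

No


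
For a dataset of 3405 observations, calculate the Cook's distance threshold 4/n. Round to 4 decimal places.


Using the rule of thumb:
Threshold = 4 / 3405 = 0.0012.

0.0012


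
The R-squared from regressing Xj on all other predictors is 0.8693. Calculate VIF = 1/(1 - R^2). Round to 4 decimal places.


VIF = 1 / (1 - 0.8693).
= 1 / 0.1307 = 7.6511.

7.6511


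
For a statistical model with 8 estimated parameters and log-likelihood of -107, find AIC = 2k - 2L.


AIC = 2k - 2*loglik = 2(8) - 2(-107).
= 16 + 214 = 230.

230


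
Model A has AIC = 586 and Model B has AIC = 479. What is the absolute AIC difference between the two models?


Compute |586 - 479| = 107.
Model B has the smaller AIC.

107


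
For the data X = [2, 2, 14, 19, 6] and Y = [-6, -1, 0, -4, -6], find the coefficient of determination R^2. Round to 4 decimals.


The fitted line is Y = -4.1514 + 0.0874*X.
SSres = 29.4351, SStot = 31.2000.
R^2 = 1 - SSres/SStot = 0.0566.

0.0566


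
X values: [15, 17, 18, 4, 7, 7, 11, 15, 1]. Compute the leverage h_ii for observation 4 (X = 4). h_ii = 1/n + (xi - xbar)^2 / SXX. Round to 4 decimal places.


Compute xbar = 10.5556 with n = 9 observations.
SXX = 296.2222.
Leverage = 1/9 + (4 - 10.5556)^2/296.2222 = 0.2562.

0.2562


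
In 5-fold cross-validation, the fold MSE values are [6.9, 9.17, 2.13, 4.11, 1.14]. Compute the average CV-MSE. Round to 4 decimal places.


Total MSE across folds = 23.4500.
CV-MSE = 23.4500/5 = 4.6900.

4.6900


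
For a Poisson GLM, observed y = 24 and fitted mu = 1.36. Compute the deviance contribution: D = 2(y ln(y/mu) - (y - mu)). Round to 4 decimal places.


First: ln(24/1.36) = 2.870569.
Then: 24 * 2.870569 = 68.893656.
y - mu = 24 - 1.36 = 22.64.
D = 2(68.893656 - 22.64) = 92.507312, which rounds to 92.5073.

92.5073


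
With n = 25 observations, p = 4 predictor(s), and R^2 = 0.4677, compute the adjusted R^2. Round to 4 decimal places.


Adjusted R^2 = 1 - (1 - R^2) * (n-1)/(n-p-1).
(1 - R^2) = 0.5323.
(n-1)/(n-p-1) = 24/20.
(1 - R^2) * (n-1) = 0.5323 * 24 = 12.7752.
Divide by (n-p-1): 12.7752 / 20 = 0.6388.
Adj R^2 = 1 - 0.6388 = 0.3612.

0.3612


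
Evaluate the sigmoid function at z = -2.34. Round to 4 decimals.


Compute exp(2.3400) = 10.3812.
Sigmoid = 1 / (1 + 10.3812) = 1 / 11.3812 = 0.0879.

0.0879


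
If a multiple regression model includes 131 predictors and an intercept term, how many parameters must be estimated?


Each predictor gets one coefficient, plus one intercept.
Total parameters = 131 + 1 = 132.

132


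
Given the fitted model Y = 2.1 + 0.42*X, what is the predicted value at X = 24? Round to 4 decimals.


Plug X = 24 into Y = 2.1 + 0.42*X:
Y = 2.1 + 10.0800 = 12.1800.

12.1800


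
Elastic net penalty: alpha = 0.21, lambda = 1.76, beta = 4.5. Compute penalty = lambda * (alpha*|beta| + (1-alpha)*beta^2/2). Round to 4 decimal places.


L1 component = 0.21 * |4.5| = 0.9450.
L2 component = 0.79 * 4.5^2 / 2 = 7.9988.
Penalty = 1.76 * (0.9450 + 7.9988) = 1.76 * 8.9438 = 15.7410.

15.7410


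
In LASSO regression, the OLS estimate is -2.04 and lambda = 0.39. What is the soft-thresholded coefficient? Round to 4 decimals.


Check: |-2.04| = 2.04 vs lambda = 0.39.
Since |beta| > lambda, coefficient = sign(beta)*(|beta| - lambda) = -1.6500.
Soft-thresholded coefficient = -1.6500.

-1.6500


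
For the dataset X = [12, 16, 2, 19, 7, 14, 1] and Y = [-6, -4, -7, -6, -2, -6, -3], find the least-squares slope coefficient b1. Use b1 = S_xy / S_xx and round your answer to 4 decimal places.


First compute the means: xbar = 10.1429, ybar = -4.8571.
Then S_xx = sum((xi - xbar)^2) = 290.8571.
S_xy = sum((xi - xbar)(yi - ybar)) = -20.1429.
b1 = S_xy / S_xx = -20.1429 / 290.8571 = -0.0693.

-0.0693


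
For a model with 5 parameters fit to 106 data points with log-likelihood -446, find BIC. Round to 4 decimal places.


Compute k*ln(n) = 5*ln(106) = 5*4.663439 = 23.317195.
Then -2*loglik = 892.
BIC = 23.317195 + 892 = 915.317195, which rounds to 915.3172.

915.3172


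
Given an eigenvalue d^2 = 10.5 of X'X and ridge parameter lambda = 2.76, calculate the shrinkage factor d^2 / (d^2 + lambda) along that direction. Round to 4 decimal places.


Compute the denominator: 10.5 + 2.76 = 13.2600.
Shrinkage factor = 10.5 / 13.2600 = 0.7919.

0.7919


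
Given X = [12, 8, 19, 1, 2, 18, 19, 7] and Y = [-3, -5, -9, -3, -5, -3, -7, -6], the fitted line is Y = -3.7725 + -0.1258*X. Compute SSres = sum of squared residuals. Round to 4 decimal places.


For each point, residual = actual - predicted.
Residuals: [2.2821, -0.2211, -2.8373, 0.8983, -0.9759, 3.0369, -0.8373, -1.3469].
Sum of squared residuals = 26.8044.

26.8044


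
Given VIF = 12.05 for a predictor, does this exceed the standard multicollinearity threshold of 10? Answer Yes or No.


Compare VIF = 12.05 to the threshold of 10.
12.05 >= 10, so the answer is Yes.

Yes


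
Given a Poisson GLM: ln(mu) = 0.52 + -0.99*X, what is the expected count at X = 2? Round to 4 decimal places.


Compute eta = 0.52 + -0.99 * 2 = -1.4600.
Apply inverse link: mu = e^-1.4600 = 0.2322.

0.2322


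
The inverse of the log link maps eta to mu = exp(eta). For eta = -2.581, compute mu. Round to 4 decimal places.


Apply the inverse link:
mu = e^-2.581 = 0.0757.

0.0757


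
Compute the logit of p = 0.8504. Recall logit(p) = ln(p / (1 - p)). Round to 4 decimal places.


Compute the odds: 0.8504/0.1496 = 5.6845.
Take the natural log: ln(5.6845) = 1.7377.

1.7377


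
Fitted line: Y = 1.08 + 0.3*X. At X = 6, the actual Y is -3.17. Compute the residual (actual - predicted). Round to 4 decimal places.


Fitted value at X = 6 is yhat = 1.08 + 0.3*6 = 2.8800.
Residual = -3.17 - 2.8800 = -6.0500.

-6.0500


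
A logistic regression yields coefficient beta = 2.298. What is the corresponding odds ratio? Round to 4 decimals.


Odds ratio = exp(beta) = exp(2.298).
= 9.9543.

9.9543


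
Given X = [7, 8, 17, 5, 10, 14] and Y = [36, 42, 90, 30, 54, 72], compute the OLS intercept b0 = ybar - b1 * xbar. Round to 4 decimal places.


First find the slope: b1 = 5.0762.
Means: xbar = 10.1667, ybar = 54.0000.
b0 = ybar - b1 * xbar = 54.0000 - 5.0762 * 10.1667 = 2.3922.

2.3922


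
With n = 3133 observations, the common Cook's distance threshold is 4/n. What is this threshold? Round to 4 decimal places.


Using the rule of thumb:
Threshold = 4 / 3133 = 0.0013.

0.0013


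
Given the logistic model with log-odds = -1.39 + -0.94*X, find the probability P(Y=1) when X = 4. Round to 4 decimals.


z = -1.39 + -0.94 * 4 = -5.1500.
Sigmoid: P = 1 / (1 + exp(5.1500)) = 0.0058.

0.0058


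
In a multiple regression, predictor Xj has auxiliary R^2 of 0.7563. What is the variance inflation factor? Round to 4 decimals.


Using VIF = 1/(1 - R^2_j):
1 - 0.7563 = 0.2437.
VIF = 4.1034.

4.1034


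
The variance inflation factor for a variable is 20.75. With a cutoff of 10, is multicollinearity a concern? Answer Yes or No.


Compare VIF = 20.75 to the threshold of 10.
20.75 >= 10, so the answer is Yes.

Yes


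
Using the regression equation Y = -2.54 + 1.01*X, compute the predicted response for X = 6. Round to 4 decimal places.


Substitute X = 6 into the equation:
Y = -2.54 + 1.01 * 6 = -2.54 + 6.0600 = 3.5200.

3.5200


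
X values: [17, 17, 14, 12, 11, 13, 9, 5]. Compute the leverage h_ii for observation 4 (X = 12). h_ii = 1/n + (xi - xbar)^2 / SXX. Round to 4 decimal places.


Mean of X: xbar = 12.2500.
SXX = 113.5000.
For X = 12: h = 1/8 + (12 - 12.2500)^2/113.5000 = 0.1256.

0.1256


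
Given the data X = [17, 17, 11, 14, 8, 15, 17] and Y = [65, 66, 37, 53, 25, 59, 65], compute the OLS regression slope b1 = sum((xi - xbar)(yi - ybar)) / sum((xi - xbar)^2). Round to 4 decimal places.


Calculate xbar = 14.1429, ybar = 52.8571.
S_xx = 72.8571, S_xy = 333.1429.
Using b1 = S_xy / S_xx = 333.1429 / 72.8571, we get b1 = 4.5725.

4.5725


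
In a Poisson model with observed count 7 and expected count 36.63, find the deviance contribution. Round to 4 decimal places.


Compute y*ln(y/mu) = 7*ln(7/36.63) = 7*-1.654957 = -11.584699.
y - mu = -29.63.
D = 2*(-11.584699 - (-29.63)) = 36.090602, which rounds to 36.0906.

36.0906


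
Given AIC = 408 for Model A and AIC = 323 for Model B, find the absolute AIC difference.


Absolute difference = |408 - 323| = 85.
The model with lower AIC (B) is preferred.

85


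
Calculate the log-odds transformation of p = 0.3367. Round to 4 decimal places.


Compute the odds: 0.3367/0.6633 = 0.5076.
Take the natural log: ln(0.5076) = -0.6780.

-0.6780


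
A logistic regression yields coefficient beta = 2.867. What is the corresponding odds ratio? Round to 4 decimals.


The odds ratio is computed as:
OR = e^(2.867) = 17.5842.

17.5842


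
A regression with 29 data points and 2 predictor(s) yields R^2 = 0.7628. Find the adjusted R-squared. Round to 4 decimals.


Adjusted R^2 = 1 - (1 - R^2) * (n-1)/(n-p-1).
(1 - R^2) = 0.2372.
(n-1)/(n-p-1) = 28/26.
(1 - R^2) * (n-1) = 0.2372 * 28 = 6.6416.
Divide by (n-p-1): 6.6416 / 26 = 0.2554.
Adj R^2 = 1 - 0.2554 = 0.7446.

0.7446


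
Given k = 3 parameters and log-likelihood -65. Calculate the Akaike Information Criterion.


Compute:
2k = 2*3 = 6.
-2*loglik = -2*(-65) = 130.
AIC = 6 + 130 = 136.

136


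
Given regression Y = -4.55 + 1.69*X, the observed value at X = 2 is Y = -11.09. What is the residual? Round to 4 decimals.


Fitted value at X = 2 is yhat = -4.55 + 1.69*2 = -1.1700.
Residual = -11.09 - -1.1700 = -9.9200.

-9.9200


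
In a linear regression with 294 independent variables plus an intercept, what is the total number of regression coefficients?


Each predictor gets one coefficient, plus one intercept.
Total parameters = 294 + 1 = 295.

295


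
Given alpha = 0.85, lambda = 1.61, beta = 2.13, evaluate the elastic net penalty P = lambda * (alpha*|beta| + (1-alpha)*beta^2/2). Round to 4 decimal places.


alpha * |beta| = 0.85 * 2.13 = 1.8105.
(1-alpha) * beta^2/2 = 0.15 * 4.5369/2 = 0.3403.
Total = 1.61 * (1.8105 + 0.3403) = 3.4627.

3.4627


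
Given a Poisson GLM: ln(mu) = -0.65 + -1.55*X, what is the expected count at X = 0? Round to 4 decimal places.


Compute eta = -0.65 + -1.55 * 0 = -0.6500.
Apply inverse link: mu = e^-0.6500 = 0.5220.

0.5220


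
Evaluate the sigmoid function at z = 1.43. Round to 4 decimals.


exp(-1.4300) = 0.2393.
1 + exp(-z) = 1.2393.
sigmoid = 1/1.2393 = 0.8069.

0.8069


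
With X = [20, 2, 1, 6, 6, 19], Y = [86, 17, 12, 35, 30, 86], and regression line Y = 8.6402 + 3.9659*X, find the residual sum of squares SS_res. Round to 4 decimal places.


For each point, residual = actual - predicted.
Residuals: [-1.9582, 0.4280, -0.6061, 2.5644, -2.4356, 2.0077].
Sum of squared residuals = 20.9242.

20.9242


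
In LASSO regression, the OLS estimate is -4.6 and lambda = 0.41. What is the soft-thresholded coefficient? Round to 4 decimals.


|beta_OLS| = 4.6.
lambda = 0.41.
Since |beta| > lambda, coefficient = sign(beta)*(|beta| - lambda) = -4.1900.
Result = -4.1900.

-4.1900


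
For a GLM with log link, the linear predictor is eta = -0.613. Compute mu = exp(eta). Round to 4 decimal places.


mu = exp(eta) = exp(-0.613).
= 0.5417.

0.5417


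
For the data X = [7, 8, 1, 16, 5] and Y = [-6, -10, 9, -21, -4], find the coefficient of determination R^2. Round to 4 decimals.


Fit the OLS line: b0 = 7.7772, b1 = -1.9158.
SSres = 24.3416.
SStot = 469.2000.
R^2 = 1 - 24.3416/469.2000 = 0.9481.

0.9481


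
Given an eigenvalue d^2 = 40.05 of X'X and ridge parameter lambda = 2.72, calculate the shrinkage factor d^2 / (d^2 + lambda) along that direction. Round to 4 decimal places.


Denominator = d^2 + lambda = 40.05 + 2.72 = 42.7700.
Shrinkage = 40.05 / 42.7700 = 0.9364.

0.9364


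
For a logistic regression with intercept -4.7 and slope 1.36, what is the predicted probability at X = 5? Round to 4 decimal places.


Compute z = -4.7 + (1.36)(5) = 2.1000.
exp(-z) = 0.1225.
P = 1/(1 + 0.1225) = 0.8909.

0.8909


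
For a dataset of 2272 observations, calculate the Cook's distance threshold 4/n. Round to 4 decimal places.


Using the rule of thumb:
Threshold = 4 / 2272 = 0.0018.

0.0018


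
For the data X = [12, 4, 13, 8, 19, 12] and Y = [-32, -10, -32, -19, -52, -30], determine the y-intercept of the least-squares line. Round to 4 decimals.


Compute b1 = -2.8010 from the OLS formula.
With xbar = 11.3333 and ybar = -29.1667, the intercept is:
b0 = -29.1667 - -2.8010 * 11.3333 = 2.5785.

2.5785


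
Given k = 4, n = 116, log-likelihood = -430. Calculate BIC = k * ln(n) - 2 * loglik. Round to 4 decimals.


k * ln(n) = 4 * ln(116) = 4 * 4.753590 = 19.014360.
-2 * loglik = -2 * (-430) = 860.
BIC = 19.014360 + 860 = 879.014360, which rounds to 879.0144.

879.0144


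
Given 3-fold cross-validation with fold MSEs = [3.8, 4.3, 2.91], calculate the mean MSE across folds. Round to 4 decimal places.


Total MSE across folds = 11.0100.
CV-MSE = 11.0100/3 = 3.6700.

3.6700


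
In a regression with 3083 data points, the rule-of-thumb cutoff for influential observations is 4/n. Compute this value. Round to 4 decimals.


Cook's distance cutoff = 4/n = 4/3083.
= 0.0013.

0.0013


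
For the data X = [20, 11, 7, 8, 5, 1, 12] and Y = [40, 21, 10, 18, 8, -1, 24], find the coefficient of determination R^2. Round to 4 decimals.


After computing the OLS fit (b0=-2.6945, b1=2.1697):
SSres = 18.5535, SStot = 1048.8571.
R^2 = 1 - 18.5535/1048.8571 = 0.9823.

0.9823


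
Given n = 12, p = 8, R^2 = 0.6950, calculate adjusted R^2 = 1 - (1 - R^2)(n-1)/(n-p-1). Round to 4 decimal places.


Using the formula:
(1 - 0.6950) = 0.3050.
Multiply by 11/3: 0.3050 * 11 = 3.3550, then 3.3550 / 3 = 1.1183.
Adj R^2 = 1 - 1.1183 = -0.1183.

-0.1183


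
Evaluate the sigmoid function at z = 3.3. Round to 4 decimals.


First, exp(-3.3000) = 0.0369.
Then sigma(z) = 1/(1 + 0.0369) = 0.9644.

0.9644


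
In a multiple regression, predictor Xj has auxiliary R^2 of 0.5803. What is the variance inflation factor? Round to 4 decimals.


VIF = 1 / (1 - 0.5803).
= 1 / 0.4197 = 2.3827.

2.3827


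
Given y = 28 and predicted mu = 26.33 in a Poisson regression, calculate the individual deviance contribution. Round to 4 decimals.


Compute y*ln(y/mu) = 28*ln(28/26.33) = 28*0.061496 = 1.721888.
y - mu = 1.67.
D = 2*(1.721888 - (1.67)) = 0.103776, which rounds to 0.1038.

0.1038
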